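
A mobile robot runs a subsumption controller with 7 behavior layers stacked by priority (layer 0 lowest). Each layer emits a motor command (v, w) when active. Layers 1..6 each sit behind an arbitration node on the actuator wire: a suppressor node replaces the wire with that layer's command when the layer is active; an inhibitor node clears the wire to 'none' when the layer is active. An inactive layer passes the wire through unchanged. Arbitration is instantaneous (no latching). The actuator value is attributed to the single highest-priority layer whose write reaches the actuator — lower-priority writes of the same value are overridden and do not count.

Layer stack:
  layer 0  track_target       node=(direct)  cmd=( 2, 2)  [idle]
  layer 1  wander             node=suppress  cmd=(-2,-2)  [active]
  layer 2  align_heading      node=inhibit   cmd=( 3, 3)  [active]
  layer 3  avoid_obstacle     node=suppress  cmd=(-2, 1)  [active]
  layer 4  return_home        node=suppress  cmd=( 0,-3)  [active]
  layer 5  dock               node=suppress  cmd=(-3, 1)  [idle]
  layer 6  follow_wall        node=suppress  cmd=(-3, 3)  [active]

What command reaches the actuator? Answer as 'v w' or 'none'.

[0] track_target off; wire := none
[1] wander on (suppress); wire := (-2, -2)
[2] align_heading on (inhibit); wire := none
[3] avoid_obstacle on (suppress); wire := (-2, 1)
[4] return_home on (suppress); wire := (0, -3)
[5] dock off; pass (0, -3)
[6] follow_wall on (suppress); wire := (-3, 3)
output (-3, 3)

-3 3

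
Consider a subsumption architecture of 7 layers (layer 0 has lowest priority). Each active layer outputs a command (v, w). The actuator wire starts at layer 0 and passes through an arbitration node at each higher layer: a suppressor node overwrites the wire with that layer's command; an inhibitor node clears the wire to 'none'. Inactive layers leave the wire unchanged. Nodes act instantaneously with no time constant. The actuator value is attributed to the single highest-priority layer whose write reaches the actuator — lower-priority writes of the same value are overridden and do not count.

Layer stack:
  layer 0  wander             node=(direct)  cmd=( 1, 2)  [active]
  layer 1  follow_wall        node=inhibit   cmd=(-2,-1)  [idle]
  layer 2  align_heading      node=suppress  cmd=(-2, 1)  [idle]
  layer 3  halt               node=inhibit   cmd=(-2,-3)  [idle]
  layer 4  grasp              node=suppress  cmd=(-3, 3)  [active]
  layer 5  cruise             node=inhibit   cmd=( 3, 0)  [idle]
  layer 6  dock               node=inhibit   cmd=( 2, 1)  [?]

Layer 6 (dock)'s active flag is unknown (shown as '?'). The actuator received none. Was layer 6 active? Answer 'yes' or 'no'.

yes

If layer 6 is active=yes:
  actuator would be none
If layer 6 is active=no:
  actuator would be (-3, 3)
Observed none, so layer 6 was active.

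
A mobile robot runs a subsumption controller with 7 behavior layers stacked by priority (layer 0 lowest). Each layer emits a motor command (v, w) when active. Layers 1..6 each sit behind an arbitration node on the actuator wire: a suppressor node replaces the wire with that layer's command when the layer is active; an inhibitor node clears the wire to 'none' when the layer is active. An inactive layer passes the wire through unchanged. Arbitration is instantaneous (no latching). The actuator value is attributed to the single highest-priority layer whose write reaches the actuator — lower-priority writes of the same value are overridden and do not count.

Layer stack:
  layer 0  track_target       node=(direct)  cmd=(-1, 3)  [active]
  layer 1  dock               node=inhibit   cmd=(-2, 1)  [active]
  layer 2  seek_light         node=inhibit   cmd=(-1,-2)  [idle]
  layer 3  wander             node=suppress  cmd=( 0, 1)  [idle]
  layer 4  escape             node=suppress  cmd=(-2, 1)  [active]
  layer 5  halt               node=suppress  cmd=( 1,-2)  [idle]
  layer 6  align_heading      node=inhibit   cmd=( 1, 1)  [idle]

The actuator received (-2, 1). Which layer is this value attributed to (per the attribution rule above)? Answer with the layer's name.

escape

L0 track_target: active, feeds wire = (-1, 3)
L1 dock: active, inhibitor → wire = none
L2 seek_light: idle → wire stays none
L3 wander: idle → wire stays none
L4 escape: active, suppressor → wire = (-2, 1)
L5 halt: idle → wire stays (-2, 1)
L6 align_heading: idle → wire stays (-2, 1)
actuator = (-2, 1)
last writer: layer 4 = escape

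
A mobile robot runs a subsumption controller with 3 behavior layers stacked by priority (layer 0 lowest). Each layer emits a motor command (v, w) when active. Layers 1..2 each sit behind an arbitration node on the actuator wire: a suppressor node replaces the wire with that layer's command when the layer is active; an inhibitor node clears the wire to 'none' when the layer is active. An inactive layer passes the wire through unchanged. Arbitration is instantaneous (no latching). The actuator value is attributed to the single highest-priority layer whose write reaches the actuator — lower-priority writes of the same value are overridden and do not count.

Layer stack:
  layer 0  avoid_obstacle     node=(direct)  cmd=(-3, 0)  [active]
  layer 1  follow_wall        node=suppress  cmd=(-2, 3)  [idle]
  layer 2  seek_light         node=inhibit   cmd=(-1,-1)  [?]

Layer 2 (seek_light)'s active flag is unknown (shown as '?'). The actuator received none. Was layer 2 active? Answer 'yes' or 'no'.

yes

If layer 2 is active=yes:
  actuator would be none
If layer 2 is active=no:
  actuator would be (-3, 0)
Observed none, so layer 2 was active.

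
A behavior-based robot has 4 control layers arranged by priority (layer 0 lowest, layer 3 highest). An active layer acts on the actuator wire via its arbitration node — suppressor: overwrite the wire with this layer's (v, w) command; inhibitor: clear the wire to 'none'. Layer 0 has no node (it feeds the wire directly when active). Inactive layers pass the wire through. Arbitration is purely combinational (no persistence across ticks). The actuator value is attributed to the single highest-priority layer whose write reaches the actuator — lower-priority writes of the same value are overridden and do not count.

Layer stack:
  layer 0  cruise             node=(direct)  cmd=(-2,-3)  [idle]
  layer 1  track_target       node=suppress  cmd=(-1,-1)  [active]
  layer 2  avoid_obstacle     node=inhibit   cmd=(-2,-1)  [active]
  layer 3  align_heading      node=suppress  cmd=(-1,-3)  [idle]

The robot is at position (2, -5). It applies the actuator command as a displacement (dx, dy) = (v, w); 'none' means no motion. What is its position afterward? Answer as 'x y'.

2 -5

[0] cruise off; wire := none
[1] track_target on (suppress); wire := (-1, -1)
[2] avoid_obstacle on (inhibit); wire := none
[3] align_heading off; pass none
output none
position: (2, -5) + none = (2, -5)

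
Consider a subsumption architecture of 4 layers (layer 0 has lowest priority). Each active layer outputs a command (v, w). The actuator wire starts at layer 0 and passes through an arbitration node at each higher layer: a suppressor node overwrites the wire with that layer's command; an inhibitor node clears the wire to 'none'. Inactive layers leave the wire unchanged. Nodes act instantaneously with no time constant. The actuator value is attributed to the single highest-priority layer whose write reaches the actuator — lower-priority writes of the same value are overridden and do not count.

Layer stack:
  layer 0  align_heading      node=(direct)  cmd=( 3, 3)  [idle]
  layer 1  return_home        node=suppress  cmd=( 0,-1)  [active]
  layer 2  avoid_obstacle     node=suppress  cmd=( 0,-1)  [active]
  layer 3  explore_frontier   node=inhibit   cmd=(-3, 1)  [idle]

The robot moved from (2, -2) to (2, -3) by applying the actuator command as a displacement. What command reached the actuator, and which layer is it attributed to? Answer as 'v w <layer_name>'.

displacement = (2, -3) − (2, -2) = (0, -1)
layer 0 (align_heading) idle — none
layer 1 (return_home) active — suppresses: (0, -1)
layer 2 (avoid_obstacle) active — suppresses: (0, -1)
layer 3 (explore_frontier) idle — unchanged: (0, -1)
→ actuator (0, -1) — from layer 2 (avoid_obstacle)

0 -1 avoid_obstacle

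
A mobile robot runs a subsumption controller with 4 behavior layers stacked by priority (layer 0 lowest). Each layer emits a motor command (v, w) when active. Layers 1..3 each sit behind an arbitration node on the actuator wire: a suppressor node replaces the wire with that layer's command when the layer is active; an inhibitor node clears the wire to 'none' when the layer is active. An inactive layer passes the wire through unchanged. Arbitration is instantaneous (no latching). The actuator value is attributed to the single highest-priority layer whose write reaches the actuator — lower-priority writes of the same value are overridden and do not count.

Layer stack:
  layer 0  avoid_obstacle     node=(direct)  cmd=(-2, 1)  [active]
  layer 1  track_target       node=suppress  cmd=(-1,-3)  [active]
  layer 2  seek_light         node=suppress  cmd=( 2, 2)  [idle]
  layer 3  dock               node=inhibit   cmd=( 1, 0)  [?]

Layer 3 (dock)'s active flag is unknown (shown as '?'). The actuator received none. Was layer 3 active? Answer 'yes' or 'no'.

If layer 3 is active=yes:
  actuator would be none
If layer 3 is active=no:
  actuator would be (-1, -3)
Observed none, so layer 3 was active.

yes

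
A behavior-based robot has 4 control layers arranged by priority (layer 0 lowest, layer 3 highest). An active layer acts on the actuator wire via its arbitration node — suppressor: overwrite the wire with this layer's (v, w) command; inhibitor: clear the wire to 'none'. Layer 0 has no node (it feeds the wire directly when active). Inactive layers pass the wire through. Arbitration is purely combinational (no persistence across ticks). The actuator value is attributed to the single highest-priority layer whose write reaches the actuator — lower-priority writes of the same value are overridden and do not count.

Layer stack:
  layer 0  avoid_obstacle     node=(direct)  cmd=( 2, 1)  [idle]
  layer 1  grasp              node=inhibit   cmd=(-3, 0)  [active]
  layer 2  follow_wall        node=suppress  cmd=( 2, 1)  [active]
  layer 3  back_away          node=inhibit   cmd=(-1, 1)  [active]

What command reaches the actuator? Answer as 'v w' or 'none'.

none

layer 0 (avoid_obstacle) idle — none
layer 1 (grasp) active — inhibits: none
layer 2 (follow_wall) active — suppresses: (2, 1)
layer 3 (back_away) active — inhibits: none
→ actuator none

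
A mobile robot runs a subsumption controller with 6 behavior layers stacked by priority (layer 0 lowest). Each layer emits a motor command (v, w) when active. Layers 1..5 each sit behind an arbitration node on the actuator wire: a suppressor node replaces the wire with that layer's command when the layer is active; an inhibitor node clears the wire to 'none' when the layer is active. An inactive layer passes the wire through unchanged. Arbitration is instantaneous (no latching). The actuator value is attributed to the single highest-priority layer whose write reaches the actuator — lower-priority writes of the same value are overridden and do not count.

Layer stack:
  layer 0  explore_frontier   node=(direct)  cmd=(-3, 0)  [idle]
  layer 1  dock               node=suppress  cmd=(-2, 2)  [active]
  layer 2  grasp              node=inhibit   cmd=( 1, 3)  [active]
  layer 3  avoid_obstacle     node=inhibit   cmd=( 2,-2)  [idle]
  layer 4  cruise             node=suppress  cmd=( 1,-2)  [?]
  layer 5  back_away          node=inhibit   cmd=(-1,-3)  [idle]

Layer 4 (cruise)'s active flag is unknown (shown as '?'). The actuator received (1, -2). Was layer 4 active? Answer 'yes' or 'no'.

If layer 4 is active=yes:
  actuator would be (1, -2)
If layer 4 is active=no:
  actuator would be none
Observed (1, -2), so layer 4 was active.

yes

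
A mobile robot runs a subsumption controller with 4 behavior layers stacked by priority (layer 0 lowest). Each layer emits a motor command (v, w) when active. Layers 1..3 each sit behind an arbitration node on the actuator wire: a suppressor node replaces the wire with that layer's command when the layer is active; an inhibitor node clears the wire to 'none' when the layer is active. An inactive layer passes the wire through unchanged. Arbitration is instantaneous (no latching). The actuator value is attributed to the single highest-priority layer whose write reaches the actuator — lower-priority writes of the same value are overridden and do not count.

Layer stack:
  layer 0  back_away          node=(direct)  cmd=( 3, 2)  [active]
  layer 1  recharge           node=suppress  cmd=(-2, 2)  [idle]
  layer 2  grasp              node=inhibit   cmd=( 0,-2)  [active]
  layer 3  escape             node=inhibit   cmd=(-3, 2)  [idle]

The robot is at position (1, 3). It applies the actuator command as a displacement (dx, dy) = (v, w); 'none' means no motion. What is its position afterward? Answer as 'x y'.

[0] back_away on; wire := (3, 2)
[1] recharge off; pass (3, 2)
[2] grasp on (inhibit); wire := none
[3] escape off; pass none
output none
position: (1, 3) + none = (1, 3)

1 3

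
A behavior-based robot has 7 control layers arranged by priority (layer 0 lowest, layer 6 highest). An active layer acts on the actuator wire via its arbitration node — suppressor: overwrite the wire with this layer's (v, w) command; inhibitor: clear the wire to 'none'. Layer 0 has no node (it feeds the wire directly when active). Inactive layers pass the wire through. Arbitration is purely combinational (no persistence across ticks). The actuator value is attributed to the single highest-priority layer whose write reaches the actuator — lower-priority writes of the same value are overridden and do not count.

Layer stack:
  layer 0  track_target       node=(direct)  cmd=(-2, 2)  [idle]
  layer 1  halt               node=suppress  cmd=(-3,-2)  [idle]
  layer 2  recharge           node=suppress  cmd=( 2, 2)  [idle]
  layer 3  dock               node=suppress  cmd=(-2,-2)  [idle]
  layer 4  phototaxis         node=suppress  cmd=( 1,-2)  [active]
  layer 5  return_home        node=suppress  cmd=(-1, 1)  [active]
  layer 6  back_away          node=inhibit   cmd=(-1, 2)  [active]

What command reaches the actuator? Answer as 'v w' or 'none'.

L0 track_target: idle → wire = none
L1 halt: idle → wire stays none
L2 recharge: idle → wire stays none
L3 dock: idle → wire stays none
L4 phototaxis: active, suppressor → wire = (1, -2)
L5 return_home: active, suppressor → wire = (-1, 1)
L6 back_away: active, inhibitor → wire = none
actuator = none

none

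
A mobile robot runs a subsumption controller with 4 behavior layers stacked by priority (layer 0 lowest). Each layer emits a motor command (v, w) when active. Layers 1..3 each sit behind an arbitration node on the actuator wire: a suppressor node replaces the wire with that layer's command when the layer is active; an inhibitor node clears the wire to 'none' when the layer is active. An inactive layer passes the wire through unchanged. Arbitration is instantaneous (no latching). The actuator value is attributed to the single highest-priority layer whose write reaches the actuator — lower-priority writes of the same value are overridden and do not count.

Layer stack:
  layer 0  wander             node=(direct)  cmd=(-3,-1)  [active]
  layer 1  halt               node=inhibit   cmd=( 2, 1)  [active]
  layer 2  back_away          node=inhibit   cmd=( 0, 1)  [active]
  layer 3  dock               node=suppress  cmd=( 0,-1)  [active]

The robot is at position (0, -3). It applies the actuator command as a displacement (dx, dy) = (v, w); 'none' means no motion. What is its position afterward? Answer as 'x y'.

[0] wander on; wire := (-3, -1)
[1] halt on (inhibit); wire := none
[2] back_away on (inhibit); wire := none
[3] dock on (suppress); wire := (0, -1)
output (0, -1)
position: (0, -3) + (0, -1) = (0, -4)

0 -4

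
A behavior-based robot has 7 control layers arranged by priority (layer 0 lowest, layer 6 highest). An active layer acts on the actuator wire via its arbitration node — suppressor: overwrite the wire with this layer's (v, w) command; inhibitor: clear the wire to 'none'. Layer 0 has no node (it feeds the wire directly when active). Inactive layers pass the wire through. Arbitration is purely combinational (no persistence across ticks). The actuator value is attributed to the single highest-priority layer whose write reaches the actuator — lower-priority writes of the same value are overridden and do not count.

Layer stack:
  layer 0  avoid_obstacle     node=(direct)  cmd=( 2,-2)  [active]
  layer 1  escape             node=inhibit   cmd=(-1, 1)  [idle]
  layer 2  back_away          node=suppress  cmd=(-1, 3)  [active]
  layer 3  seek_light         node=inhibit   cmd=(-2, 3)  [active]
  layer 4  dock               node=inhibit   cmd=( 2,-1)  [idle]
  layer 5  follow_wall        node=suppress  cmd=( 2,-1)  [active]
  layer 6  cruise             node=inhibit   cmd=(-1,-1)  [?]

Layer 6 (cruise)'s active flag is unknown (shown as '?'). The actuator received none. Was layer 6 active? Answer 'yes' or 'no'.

yes

If layer 6 is active=yes:
  actuator would be none
If layer 6 is active=no:
  actuator would be (2, -1)
Observed none, so layer 6 was active.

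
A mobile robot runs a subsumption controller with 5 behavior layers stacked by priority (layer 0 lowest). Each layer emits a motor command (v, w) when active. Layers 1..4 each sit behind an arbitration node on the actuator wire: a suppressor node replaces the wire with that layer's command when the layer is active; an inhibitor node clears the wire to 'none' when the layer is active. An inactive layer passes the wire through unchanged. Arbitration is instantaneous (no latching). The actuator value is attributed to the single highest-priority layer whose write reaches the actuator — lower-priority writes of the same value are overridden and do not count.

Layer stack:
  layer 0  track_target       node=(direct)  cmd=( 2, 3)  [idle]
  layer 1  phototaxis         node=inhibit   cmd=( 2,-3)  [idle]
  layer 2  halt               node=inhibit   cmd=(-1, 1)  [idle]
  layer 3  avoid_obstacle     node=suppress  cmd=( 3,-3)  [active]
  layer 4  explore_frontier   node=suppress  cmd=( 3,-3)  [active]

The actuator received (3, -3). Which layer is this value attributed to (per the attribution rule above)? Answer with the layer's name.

explore_frontier

L0 track_target: idle → wire = none
L1 phototaxis: idle → wire stays none
L2 halt: idle → wire stays none
L3 avoid_obstacle: active, suppressor → wire = (3, -3)
L4 explore_frontier: active, suppressor → wire = (3, -3)
actuator = (3, -3)
last writer: layer 4 = explore_frontier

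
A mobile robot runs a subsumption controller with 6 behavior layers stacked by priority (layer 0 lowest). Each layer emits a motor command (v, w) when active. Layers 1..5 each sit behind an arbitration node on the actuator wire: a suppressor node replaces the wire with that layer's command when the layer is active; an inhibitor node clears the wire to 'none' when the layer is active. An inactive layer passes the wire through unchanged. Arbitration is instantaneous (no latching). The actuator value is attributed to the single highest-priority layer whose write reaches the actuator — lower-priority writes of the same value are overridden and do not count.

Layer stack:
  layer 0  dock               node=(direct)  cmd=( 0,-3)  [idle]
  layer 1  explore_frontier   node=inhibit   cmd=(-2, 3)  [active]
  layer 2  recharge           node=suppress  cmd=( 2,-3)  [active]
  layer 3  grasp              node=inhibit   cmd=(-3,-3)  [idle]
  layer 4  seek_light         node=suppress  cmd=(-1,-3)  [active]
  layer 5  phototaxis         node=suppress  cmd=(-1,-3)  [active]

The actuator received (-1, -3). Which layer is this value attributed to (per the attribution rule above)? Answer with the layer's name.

phototaxis

layer 0 (dock) idle — none
layer 1 (explore_frontier) active — inhibits: none
layer 2 (recharge) active — suppresses: (2, -3)
layer 3 (grasp) idle — unchanged: (2, -3)
layer 4 (seek_light) active — suppresses: (-1, -3)
layer 5 (phototaxis) active — suppresses: (-1, -3)
→ actuator (-1, -3)
last writer: layer 5 = phototaxis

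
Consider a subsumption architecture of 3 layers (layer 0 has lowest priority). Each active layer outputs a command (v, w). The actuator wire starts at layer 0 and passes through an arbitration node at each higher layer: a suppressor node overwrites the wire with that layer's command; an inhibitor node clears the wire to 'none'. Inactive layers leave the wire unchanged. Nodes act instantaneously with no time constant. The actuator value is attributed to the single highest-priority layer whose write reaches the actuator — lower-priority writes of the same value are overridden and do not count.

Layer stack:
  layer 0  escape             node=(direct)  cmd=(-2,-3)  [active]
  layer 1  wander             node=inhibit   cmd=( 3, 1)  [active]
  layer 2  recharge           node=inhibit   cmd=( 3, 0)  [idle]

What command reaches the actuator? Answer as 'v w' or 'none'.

layer 0 (escape) active — direct: (-2, -3)
layer 1 (wander) active — inhibits: none
layer 2 (recharge) idle — unchanged: none
→ actuator none

none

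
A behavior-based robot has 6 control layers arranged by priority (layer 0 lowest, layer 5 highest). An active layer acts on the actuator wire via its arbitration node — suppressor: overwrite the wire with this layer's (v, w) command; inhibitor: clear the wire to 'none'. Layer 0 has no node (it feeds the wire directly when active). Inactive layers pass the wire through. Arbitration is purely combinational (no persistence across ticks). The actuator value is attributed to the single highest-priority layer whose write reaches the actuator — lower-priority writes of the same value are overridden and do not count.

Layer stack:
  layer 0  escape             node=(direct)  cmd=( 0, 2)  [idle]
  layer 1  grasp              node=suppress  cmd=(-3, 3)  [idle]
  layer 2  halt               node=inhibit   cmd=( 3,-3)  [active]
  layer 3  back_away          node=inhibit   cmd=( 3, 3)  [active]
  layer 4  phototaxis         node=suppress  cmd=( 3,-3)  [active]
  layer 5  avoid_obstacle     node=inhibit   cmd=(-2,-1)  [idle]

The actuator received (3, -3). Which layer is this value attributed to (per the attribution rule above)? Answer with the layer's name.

[0] escape off; wire := none
[1] grasp off; pass none
[2] halt on (inhibit); wire := none
[3] back_away on (inhibit); wire := none
[4] phototaxis on (suppress); wire := (3, -3)
[5] avoid_obstacle off; pass (3, -3)
output (3, -3)
last writer: layer 4 = phototaxis

phototaxis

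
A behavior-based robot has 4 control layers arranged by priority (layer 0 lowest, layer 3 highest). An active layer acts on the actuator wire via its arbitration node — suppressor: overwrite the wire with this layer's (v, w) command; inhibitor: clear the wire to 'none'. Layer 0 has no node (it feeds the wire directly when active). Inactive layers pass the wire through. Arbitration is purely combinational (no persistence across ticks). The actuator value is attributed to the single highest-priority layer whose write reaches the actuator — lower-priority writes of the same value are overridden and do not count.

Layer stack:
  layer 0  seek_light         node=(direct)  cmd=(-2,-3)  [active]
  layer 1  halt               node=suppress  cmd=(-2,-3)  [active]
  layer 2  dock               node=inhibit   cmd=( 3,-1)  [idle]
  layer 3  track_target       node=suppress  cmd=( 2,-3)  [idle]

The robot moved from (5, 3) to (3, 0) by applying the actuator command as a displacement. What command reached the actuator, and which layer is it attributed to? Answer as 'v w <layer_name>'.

displacement = (3, 0) − (5, 3) = (-2, -3)
layer 0 (seek_light) active — direct: (-2, -3)
layer 1 (halt) active — suppresses: (-2, -3)
layer 2 (dock) idle — unchanged: (-2, -3)
layer 3 (track_target) idle — unchanged: (-2, -3)
→ actuator (-2, -3) — from layer 1 (halt)

-2 -3 halt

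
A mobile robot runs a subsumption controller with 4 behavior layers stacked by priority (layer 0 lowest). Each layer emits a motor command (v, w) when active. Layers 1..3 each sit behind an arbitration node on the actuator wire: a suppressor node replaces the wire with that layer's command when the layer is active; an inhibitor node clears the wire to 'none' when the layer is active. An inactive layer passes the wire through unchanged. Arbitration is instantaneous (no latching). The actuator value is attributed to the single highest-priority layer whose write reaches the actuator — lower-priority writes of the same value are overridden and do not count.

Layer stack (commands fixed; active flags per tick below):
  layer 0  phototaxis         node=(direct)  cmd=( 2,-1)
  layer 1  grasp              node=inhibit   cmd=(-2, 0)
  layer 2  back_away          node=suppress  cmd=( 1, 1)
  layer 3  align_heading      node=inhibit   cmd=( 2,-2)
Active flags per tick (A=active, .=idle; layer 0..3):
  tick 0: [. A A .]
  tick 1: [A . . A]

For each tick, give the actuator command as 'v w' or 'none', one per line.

1 1
none

tick 0:
  layer 0 (phototaxis) idle — none
  layer 1 (grasp) active — inhibits: none
  layer 2 (back_away) active — suppresses: (1, 1)
  layer 3 (align_heading) idle — unchanged: (1, 1)
  → actuator (1, 1)
tick 1:
  layer 0 (phototaxis) active — direct: (2, -1)
  layer 1 (grasp) idle — unchanged: (2, -1)
  layer 2 (back_away) idle — unchanged: (2, -1)
  layer 3 (align_heading) active — inhibits: none
  → actuator none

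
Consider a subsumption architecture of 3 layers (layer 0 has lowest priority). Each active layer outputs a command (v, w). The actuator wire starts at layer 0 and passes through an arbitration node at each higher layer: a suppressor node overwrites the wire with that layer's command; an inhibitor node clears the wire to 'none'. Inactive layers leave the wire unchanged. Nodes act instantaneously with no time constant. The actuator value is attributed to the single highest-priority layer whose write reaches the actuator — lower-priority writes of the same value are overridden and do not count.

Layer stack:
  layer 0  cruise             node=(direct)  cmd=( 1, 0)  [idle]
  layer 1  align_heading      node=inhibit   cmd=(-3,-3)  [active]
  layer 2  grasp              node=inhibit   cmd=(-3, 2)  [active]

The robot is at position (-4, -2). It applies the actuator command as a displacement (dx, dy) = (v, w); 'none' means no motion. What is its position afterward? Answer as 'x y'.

-4 -2

layer 0 (cruise) idle — none
layer 1 (align_heading) active — inhibits: none
layer 2 (grasp) active — inhibits: none
→ actuator none
position: (-4, -2) + none = (-4, -2)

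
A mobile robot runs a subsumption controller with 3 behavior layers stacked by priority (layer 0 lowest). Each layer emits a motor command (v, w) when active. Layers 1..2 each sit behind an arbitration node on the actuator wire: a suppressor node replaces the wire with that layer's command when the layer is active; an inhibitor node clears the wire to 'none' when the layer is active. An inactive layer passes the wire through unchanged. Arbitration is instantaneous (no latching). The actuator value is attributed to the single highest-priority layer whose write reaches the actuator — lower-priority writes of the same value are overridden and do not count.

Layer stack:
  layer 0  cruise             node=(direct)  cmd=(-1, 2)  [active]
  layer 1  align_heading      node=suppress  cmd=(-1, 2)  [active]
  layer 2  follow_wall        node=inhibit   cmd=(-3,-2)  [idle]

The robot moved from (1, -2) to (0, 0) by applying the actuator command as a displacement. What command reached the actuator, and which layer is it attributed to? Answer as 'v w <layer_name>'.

displacement = (0, 0) − (1, -2) = (-1, 2)
layer 0 (cruise) active — direct: (-1, 2)
layer 1 (align_heading) active — suppresses: (-1, 2)
layer 2 (follow_wall) idle — unchanged: (-1, 2)
→ actuator (-1, 2) — from layer 1 (align_heading)

-1 2 align_heading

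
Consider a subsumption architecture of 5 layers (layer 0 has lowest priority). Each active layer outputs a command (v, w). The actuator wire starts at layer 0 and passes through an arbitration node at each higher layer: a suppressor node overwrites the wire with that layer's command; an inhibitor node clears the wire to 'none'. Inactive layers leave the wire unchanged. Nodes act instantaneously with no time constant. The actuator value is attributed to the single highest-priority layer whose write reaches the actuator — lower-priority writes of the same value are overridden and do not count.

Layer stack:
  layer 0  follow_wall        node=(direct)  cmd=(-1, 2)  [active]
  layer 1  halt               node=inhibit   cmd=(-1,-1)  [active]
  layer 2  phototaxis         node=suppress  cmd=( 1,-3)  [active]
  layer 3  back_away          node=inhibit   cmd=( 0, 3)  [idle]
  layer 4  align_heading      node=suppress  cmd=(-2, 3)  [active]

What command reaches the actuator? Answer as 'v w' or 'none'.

-2 3

[0] follow_wall on; wire := (-1, 2)
[1] halt on (inhibit); wire := none
[2] phototaxis on (suppress); wire := (1, -3)
[3] back_away off; pass (1, -3)
[4] align_heading on (suppress); wire := (-2, 3)
output (-2, 3)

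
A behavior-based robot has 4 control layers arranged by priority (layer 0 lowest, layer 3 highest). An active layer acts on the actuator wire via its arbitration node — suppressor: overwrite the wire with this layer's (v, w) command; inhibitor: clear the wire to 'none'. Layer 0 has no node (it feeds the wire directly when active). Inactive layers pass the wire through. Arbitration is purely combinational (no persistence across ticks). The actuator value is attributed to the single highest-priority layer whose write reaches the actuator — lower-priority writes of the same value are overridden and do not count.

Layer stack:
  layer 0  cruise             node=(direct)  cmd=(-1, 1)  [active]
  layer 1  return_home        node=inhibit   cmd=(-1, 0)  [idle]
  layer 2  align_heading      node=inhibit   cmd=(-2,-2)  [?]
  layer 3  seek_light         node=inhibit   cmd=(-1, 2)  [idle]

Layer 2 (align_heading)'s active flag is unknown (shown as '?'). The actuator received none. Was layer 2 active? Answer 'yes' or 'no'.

If layer 2 is active=yes:
  actuator would be none
If layer 2 is active=no:
  actuator would be (-1, 1)
Observed none, so layer 2 was active.

yes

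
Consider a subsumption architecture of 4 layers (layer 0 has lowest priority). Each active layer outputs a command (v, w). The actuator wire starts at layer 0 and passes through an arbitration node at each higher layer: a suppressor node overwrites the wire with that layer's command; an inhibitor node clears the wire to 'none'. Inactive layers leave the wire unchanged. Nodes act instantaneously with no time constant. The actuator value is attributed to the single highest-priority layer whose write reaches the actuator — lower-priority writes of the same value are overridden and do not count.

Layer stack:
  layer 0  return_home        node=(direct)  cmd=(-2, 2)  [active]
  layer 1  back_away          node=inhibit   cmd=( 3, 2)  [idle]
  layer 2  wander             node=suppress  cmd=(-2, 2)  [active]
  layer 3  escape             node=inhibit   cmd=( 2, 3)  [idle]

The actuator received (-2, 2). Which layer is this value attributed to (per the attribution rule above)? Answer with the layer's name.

L0 return_home: active, feeds wire = (-2, 2)
L1 back_away: idle → wire stays (-2, 2)
L2 wander: active, suppressor → wire = (-2, 2)
L3 escape: idle → wire stays (-2, 2)
actuator = (-2, 2)
last writer: layer 2 = wander

wander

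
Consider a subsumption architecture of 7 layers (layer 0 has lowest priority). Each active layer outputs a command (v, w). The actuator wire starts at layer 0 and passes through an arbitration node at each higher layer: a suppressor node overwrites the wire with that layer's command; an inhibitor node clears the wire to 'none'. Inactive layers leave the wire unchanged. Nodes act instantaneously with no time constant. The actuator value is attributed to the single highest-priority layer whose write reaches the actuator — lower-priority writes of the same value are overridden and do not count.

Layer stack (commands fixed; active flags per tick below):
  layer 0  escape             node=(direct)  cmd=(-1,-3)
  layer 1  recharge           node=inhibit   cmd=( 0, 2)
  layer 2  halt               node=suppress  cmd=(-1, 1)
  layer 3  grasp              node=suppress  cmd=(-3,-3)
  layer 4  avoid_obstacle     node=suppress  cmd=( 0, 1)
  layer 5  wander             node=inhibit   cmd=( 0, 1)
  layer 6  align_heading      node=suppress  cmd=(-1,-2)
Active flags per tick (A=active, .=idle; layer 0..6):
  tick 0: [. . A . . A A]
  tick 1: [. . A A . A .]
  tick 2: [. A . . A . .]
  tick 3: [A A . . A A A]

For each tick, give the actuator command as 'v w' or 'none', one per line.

-1 -2
none
0 1
-1 -2

tick 0:
  layer 0 (escape) idle — none
  layer 1 (recharge) idle — unchanged: none
  layer 2 (halt) active — suppresses: (-1, 1)
  layer 3 (grasp) idle — unchanged: (-1, 1)
  layer 4 (avoid_obstacle) idle — unchanged: (-1, 1)
  layer 5 (wander) active — inhibits: none
  layer 6 (align_heading) active — suppresses: (-1, -2)
  → actuator (-1, -2)
tick 1:
  layer 0 (escape) idle — none
  layer 1 (recharge) idle — unchanged: none
  layer 2 (halt) active — suppresses: (-1, 1)
  layer 3 (grasp) active — suppresses: (-3, -3)
  layer 4 (avoid_obstacle) idle — unchanged: (-3, -3)
  layer 5 (wander) active — inhibits: none
  layer 6 (align_heading) idle — unchanged: none
  → actuator none
tick 2:
  layer 0 (escape) idle — none
  layer 1 (recharge) active — inhibits: none
  layer 2 (halt) idle — unchanged: none
  layer 3 (grasp) idle — unchanged: none
  layer 4 (avoid_obstacle) active — suppresses: (0, 1)
  layer 5 (wander) idle — unchanged: (0, 1)
  layer 6 (align_heading) idle — unchanged: (0, 1)
  → actuator (0, 1)
tick 3:
  layer 0 (escape) active — direct: (-1, -3)
  layer 1 (recharge) active — inhibits: none
  layer 2 (halt) idle — unchanged: none
  layer 3 (grasp) idle — unchanged: none
  layer 4 (avoid_obstacle) active — suppresses: (0, 1)
  layer 5 (wander) active — inhibits: none
  layer 6 (align_heading) active — suppresses: (-1, -2)
  → actuator (-1, -2)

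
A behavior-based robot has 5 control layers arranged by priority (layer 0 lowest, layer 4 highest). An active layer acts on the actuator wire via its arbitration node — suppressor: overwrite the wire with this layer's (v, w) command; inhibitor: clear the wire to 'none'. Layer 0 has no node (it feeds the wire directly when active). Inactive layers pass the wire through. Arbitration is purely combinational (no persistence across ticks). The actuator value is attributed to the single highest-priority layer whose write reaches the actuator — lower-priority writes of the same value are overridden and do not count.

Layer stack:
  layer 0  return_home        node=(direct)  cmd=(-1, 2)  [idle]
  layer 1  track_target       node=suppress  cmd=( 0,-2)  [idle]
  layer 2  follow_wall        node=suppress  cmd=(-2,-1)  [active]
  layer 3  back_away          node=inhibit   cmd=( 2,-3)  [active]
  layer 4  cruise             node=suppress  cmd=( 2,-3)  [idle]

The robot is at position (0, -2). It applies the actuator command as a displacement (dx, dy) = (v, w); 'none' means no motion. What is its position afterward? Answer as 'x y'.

0 -2

L0 return_home: idle → wire = none
L1 track_target: idle → wire stays none
L2 follow_wall: active, suppressor → wire = (-2, -1)
L3 back_away: active, inhibitor → wire = none
L4 cruise: idle → wire stays none
actuator = none
position: (0, -2) + none = (0, -2)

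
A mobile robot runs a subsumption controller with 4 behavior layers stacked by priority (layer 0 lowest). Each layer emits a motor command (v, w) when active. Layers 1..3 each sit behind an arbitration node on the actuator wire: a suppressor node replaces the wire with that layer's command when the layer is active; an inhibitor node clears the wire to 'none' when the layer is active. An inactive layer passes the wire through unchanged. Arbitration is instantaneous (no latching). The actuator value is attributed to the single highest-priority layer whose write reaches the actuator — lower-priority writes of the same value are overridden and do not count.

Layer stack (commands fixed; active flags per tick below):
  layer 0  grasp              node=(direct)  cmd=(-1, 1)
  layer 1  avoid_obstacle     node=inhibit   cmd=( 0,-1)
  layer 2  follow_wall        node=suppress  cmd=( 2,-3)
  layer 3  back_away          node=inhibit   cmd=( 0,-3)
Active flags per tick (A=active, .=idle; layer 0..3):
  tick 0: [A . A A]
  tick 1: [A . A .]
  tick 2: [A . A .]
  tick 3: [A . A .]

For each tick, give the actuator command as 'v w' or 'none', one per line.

none
2 -3
2 -3
2 -3

tick 0:
  [0] grasp on; wire := (-1, 1)
  [1] avoid_obstacle off; pass (-1, 1)
  [2] follow_wall on (suppress); wire := (2, -3)
  [3] back_away on (inhibit); wire := none
  output none
tick 1:
  [0] grasp on; wire := (-1, 1)
  [1] avoid_obstacle off; pass (-1, 1)
  [2] follow_wall on (suppress); wire := (2, -3)
  [3] back_away off; pass (2, -3)
  output (2, -3)
tick 2:
  [0] grasp on; wire := (-1, 1)
  [1] avoid_obstacle off; pass (-1, 1)
  [2] follow_wall on (suppress); wire := (2, -3)
  [3] back_away off; pass (2, -3)
  output (2, -3)
tick 3:
  [0] grasp on; wire := (-1, 1)
  [1] avoid_obstacle off; pass (-1, 1)
  [2] follow_wall on (suppress); wire := (2, -3)
  [3] back_away off; pass (2, -3)
  output (2, -3)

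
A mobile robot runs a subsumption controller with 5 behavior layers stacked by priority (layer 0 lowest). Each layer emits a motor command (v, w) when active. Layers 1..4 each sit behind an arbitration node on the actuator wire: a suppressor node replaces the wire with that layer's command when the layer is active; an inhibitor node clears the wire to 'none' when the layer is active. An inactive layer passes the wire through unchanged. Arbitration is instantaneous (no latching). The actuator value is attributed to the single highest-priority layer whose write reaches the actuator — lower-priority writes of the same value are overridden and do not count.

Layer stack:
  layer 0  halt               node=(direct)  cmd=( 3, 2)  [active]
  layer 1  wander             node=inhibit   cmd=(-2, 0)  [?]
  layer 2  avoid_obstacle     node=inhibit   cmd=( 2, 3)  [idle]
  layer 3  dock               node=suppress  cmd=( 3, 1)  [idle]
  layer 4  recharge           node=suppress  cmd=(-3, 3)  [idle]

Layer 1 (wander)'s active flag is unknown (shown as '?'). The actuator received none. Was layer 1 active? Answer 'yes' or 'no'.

yes

If layer 1 is active=yes:
  actuator would be none
If layer 1 is active=no:
  actuator would be (3, 2)
Observed none, so layer 1 was active.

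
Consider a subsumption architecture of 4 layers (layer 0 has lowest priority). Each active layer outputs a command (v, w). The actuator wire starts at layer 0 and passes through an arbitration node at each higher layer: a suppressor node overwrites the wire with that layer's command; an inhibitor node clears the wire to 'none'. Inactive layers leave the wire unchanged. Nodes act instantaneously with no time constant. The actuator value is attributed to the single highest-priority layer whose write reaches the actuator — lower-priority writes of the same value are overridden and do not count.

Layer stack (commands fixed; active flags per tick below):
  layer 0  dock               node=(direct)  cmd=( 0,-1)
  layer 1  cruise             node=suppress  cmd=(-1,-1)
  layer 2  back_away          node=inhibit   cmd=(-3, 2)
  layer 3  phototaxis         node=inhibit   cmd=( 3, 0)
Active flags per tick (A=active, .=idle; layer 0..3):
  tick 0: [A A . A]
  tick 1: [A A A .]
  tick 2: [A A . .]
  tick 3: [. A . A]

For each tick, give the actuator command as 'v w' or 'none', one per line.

none
none
-1 -1
none

tick 0:
  L0 dock: active, feeds wire = (0, -1)
  L1 cruise: active, suppressor → wire = (-1, -1)
  L2 back_away: idle → wire stays (-1, -1)
  L3 phototaxis: active, inhibitor → wire = none
  actuator = none
tick 1:
  L0 dock: active, feeds wire = (0, -1)
  L1 cruise: active, suppressor → wire = (-1, -1)
  L2 back_away: active, inhibitor → wire = none
  L3 phototaxis: idle → wire stays none
  actuator = none
tick 2:
  L0 dock: active, feeds wire = (0, -1)
  L1 cruise: active, suppressor → wire = (-1, -1)
  L2 back_away: idle → wire stays (-1, -1)
  L3 phototaxis: idle → wire stays (-1, -1)
  actuator = (-1, -1)
tick 3:
  L0 dock: idle → wire = none
  L1 cruise: active, suppressor → wire = (-1, -1)
  L2 back_away: idle → wire stays (-1, -1)
  L3 phototaxis: active, inhibitor → wire = none
  actuator = none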